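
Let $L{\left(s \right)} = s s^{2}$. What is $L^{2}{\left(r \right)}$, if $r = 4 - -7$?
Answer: $1771561$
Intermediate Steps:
$r = 11$ ($r = 4 + 7 = 11$)
$L{\left(s \right)} = s^{3}$
$L^{2}{\left(r \right)} = \left(11^{3}\right)^{2} = 1331^{2} = 1771561$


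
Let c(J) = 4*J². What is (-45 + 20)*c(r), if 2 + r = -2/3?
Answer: -6400/9 ≈ -711.11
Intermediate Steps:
r = -8/3 (r = -2 - 2/3 = -2 - 2*⅓ = -2 - ⅔ = -8/3 ≈ -2.6667)
(-45 + 20)*c(r) = (-45 + 20)*(4*(-8/3)²) = -100*64/9 = -25*256/9 = -6400/9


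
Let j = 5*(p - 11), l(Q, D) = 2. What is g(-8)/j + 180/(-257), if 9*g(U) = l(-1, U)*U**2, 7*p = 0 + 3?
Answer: -414836/427905 ≈ -0.96946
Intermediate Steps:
p = 3/7 (p = (0 + 3)/7 = (1/7)*3 = 3/7 ≈ 0.42857)
j = -370/7 (j = 5*(3/7 - 11) = 5*(-74/7) = -370/7 ≈ -52.857)
g(U) = 2*U**2/9 (g(U) = (2*U**2)/9 = 2*U**2/9)
g(-8)/j + 180/(-257) = ((2/9)*(-8)**2)/(-370/7) + 180/(-257) = ((2/9)*64)*(-7/370) + 180*(-1/257) = (128/9)*(-7/370) - 180/257 = -448/1665 - 180/257 = -414836/427905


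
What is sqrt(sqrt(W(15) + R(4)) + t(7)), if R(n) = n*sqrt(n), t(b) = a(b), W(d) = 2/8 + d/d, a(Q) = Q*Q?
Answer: sqrt(196 + 2*sqrt(37))/2 ≈ 7.2140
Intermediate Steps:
a(Q) = Q**2
W(d) = 5/4 (W(d) = 2*(1/8) + 1 = 1/4 + 1 = 5/4)
t(b) = b**2
R(n) = n**(3/2)
sqrt(sqrt(W(15) + R(4)) + t(7)) = sqrt(sqrt(5/4 + 4**(3/2)) + 7**2) = sqrt(sqrt(5/4 + 8) + 49) = sqrt(sqrt(37/4) + 49) = sqrt(sqrt(37)/2 + 49) = sqrt(49 + sqrt(37)/2)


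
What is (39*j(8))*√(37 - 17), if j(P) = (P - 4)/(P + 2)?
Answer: 156*√5/5 ≈ 69.765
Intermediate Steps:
j(P) = (-4 + P)/(2 + P)
(39*j(8))*√(37 - 17) = (39*((-4 + 8)/(2 + 8)))*√(37 - 17) = (39*(4/10))*√20 = (39*((⅒)*4))*(2*√5) = (39*(⅖))*(2*√5) = 78*(2*√5)/5 = 156*√5/5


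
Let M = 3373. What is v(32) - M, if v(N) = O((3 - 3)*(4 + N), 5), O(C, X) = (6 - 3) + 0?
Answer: -3370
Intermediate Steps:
O(C, X) = 3 (O(C, X) = 3 + 0 = 3)
v(N) = 3
v(32) - M = 3 - 1*3373 = 3 - 3373 = -3370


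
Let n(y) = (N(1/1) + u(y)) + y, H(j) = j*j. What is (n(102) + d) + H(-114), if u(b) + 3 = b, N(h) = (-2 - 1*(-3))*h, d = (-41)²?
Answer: 14879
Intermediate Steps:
d = 1681
N(h) = h (N(h) = (-2 + 3)*h = 1*h = h)
u(b) = -3 + b
H(j) = j²
n(y) = -2 + 2*y (n(y) = (1/1 + (-3 + y)) + y = (1 + (-3 + y)) + y = (-2 + y) + y = -2 + 2*y)
(n(102) + d) + H(-114) = ((-2 + 2*102) + 1681) + (-114)² = ((-2 + 204) + 1681) + 12996 = (202 + 1681) + 12996 = 1883 + 12996 = 14879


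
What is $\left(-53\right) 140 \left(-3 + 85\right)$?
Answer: $-608440$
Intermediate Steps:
$\left(-53\right) 140 \left(-3 + 85\right) = \left(-7420\right) 82 = -608440$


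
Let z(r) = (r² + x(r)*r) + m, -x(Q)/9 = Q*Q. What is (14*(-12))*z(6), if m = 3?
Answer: 320040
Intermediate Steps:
x(Q) = -9*Q² (x(Q) = -9*Q*Q = -9*Q²)
z(r) = 3 + r² - 9*r³ (z(r) = (r² + (-9*r²)*r) + 3 = (r² - 9*r³) + 3 = 3 + r² - 9*r³)
(14*(-12))*z(6) = (14*(-12))*(3 + 6² - 9*6³) = -168*(3 + 36 - 9*216) = -168*(3 + 36 - 1944) = -168*(-1905) = 320040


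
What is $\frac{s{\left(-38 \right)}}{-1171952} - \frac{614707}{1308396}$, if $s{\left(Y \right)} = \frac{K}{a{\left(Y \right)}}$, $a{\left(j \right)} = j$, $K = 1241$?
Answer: $- \frac{6843461501749}{14567084435424} \approx -0.46979$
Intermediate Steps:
$s{\left(Y \right)} = \frac{1241}{Y}$
$\frac{s{\left(-38 \right)}}{-1171952} - \frac{614707}{1308396} = \frac{1241 \frac{1}{-38}}{-1171952} - \frac{614707}{1308396} = 1241 \left(- \frac{1}{38}\right) \left(- \frac{1}{1171952}\right) - \frac{614707}{1308396} = \left(- \frac{1241}{38}\right) \left(- \frac{1}{1171952}\right) - \frac{614707}{1308396} = \frac{1241}{44534176} - \frac{614707}{1308396} = - \frac{6843461501749}{14567084435424}$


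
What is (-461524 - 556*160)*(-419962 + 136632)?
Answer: 155968631720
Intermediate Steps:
(-461524 - 556*160)*(-419962 + 136632) = (-461524 - 88960)*(-283330) = -550484*(-283330) = 155968631720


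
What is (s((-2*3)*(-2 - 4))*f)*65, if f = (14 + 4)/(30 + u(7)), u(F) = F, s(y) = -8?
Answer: -9360/37 ≈ -252.97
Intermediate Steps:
f = 18/37 (f = (14 + 4)/(30 + 7) = 18/37 ≈ 0.48649)
(s((-2*3)*(-2 - 4))*f)*65 = -8*18/37*65 = -144/37*65 = -9360/37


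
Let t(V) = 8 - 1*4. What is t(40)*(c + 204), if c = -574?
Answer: -1480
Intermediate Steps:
t(V) = 4 (t(V) = 8 - 4 = 4)
t(40)*(c + 204) = 4*(-574 + 204) = 4*(-370) = -1480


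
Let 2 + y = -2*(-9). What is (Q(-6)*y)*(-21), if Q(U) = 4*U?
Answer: 8064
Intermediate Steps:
y = 16 (y = -2 - 2*(-9) = -2 + 18 = 16)
(Q(-6)*y)*(-21) = ((4*(-6))*16)*(-21) = -24*16*(-21) = -384*(-21) = 8064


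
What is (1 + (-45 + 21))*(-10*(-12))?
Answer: -2760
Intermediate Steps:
(1 + (-45 + 21))*(-10*(-12)) = (1 - 24)*120 = -23*120 = -2760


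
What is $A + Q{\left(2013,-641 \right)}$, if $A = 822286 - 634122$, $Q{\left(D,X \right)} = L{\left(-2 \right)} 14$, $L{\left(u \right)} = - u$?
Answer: $188192$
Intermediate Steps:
$Q{\left(D,X \right)} = 28$ ($Q{\left(D,X \right)} = \left(-1\right) \left(-2\right) 14 = 2 \cdot 14 = 28$)
$A = 188164$
$A + Q{\left(2013,-641 \right)} = 188164 + 28 = 188192$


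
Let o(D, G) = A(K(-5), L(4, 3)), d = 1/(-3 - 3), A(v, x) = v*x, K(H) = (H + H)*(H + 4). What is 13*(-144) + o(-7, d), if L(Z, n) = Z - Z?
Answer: -1872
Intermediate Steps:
K(H) = 2*H*(4 + H) (K(H) = (2*H)*(4 + H) = 2*H*(4 + H))
L(Z, n) = 0
d = -1/6 (d = 1/(-6) = -1/6 ≈ -0.16667)
o(D, G) = 0 (o(D, G) = (2*(-5)*(4 - 5))*0 = (2*(-5)*(-1))*0 = 10*0 = 0)
13*(-144) + o(-7, d) = 13*(-144) + 0 = -1872 + 0 = -1872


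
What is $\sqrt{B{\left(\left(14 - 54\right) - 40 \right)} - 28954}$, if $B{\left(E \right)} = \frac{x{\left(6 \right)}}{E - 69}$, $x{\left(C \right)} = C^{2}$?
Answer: $\frac{i \sqrt{642813118}}{149} \approx 170.16 i$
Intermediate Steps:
$B{\left(E \right)} = \frac{36}{-69 + E}$ ($B{\left(E \right)} = \frac{6^{2}}{E - 69} = \frac{36}{-69 + E}$)
$\sqrt{B{\left(\left(14 - 54\right) - 40 \right)} - 28954} = \sqrt{\frac{36}{-69 + \left(\left(14 - 54\right) - 40\right)} - 28954} = \sqrt{\frac{36}{-69 - 80} - 28954} = \sqrt{\frac{36}{-149} - 28954} = \sqrt{36 \left(- \frac{1}{149}\right) - 28954} = \sqrt{- \frac{36}{149} - 28954} = \sqrt{- \frac{4314182}{149}} = \frac{i \sqrt{642813118}}{149}$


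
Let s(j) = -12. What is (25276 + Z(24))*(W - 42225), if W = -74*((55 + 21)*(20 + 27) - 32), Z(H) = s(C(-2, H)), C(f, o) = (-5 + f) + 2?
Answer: -7684929840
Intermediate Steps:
C(f, o) = -3 + f
Z(H) = -12
W = -261960 (W = -74*(76*47 - 32) = -74*(3572 - 32) = -74*3540 = -261960)
(25276 + Z(24))*(W - 42225) = (25276 - 12)*(-261960 - 42225) = 25264*(-304185) = -7684929840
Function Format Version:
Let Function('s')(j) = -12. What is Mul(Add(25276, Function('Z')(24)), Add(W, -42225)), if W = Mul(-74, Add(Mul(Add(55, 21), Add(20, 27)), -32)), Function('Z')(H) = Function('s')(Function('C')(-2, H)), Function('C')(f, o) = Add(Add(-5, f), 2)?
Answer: -7684929840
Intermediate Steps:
Function('C')(f, o) = Add(-3, f)
Function('Z')(H) = -12
W = -261960 (W = Mul(-74, Add(Mul(76, 47), -32)) = Mul(-74, Add(3572, -32)) = Mul(-74, 3540) = -261960)
Mul(Add(25276, Function('Z')(24)), Add(W, -42225)) = Mul(Add(25276, -12), Add(-261960, -42225)) = Mul(25264, -304185) = -7684929840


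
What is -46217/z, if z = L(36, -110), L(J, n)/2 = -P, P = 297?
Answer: 46217/594 ≈ 77.806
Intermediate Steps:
L(J, n) = -594 (L(J, n) = 2*(-1*297) = 2*(-297) = -594)
z = -594
-46217/z = -46217/(-594) = -46217*(-1/594) = 46217/594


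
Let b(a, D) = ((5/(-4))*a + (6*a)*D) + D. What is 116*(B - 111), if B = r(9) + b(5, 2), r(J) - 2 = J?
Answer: -5133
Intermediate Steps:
r(J) = 2 + J
b(a, D) = D - 5*a/4 + 6*D*a (b(a, D) = ((5*(-¼))*a + 6*D*a) + D = (-5*a/4 + 6*D*a) + D = D - 5*a/4 + 6*D*a)
B = 267/4 (B = (2 + 9) + (2 - 5/4*5 + 6*2*5) = 11 + (2 - 25/4 + 60) = 11 + 223/4 = 267/4 ≈ 66.750)
116*(B - 111) = 116*(267/4 - 111) = 116*(-177/4) = -5133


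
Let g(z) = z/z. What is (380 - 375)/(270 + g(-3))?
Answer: 5/271 ≈ 0.018450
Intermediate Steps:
g(z) = 1
(380 - 375)/(270 + g(-3)) = (380 - 375)/(270 + 1) = 5/271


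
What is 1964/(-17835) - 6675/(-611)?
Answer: 117848621/10897185 ≈ 10.815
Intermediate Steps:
1964/(-17835) - 6675/(-611) = 1964*(-1/17835) - 6675*(-1/611) = -1964/17835 + 6675/611 = 117848621/10897185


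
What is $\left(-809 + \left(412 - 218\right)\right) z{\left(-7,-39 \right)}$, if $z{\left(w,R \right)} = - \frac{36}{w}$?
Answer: $- \frac{22140}{7} \approx -3162.9$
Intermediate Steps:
$\left(-809 + \left(412 - 218\right)\right) z{\left(-7,-39 \right)} = \left(-809 + \left(412 - 218\right)\right) \left(- \frac{36}{-7}\right) = \left(-809 + 194\right) \left(\left(-36\right) \left(- \frac{1}{7}\right)\right) = \left(-615\right) \frac{36}{7} = - \frac{22140}{7}$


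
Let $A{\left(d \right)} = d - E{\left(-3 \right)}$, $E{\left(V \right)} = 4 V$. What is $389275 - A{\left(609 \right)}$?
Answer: $388654$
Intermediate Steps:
$A{\left(d \right)} = 12 + d$ ($A{\left(d \right)} = d - 4 \left(-3\right) = d - -12 = d + 12 = 12 + d$)
$389275 - A{\left(609 \right)} = 389275 - \left(12 + 609\right) = 389275 - 621 = 388654$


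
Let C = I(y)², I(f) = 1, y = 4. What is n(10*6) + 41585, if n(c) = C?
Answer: 41586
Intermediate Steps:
C = 1 (C = 1² = 1)
n(c) = 1
n(10*6) + 41585 = 1 + 41585 = 41586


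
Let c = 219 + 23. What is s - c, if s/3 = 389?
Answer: 925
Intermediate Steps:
c = 242
s = 1167 (s = 3*389 = 1167)
s - c = 1167 - 1*242 = 1167 - 242 = 925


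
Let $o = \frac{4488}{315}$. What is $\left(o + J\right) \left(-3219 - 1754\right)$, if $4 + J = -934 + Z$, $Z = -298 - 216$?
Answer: $\frac{750743972}{105} \approx 7.1499 \cdot 10^{6}$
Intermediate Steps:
$o = \frac{1496}{105}$ ($o = 4488 \cdot \frac{1}{315} = \frac{1496}{105} \approx 14.248$)
$Z = -514$ ($Z = -298 - 216 = -514$)
$J = -1452$ ($J = -4 - 1448 = -1452$)
$\left(o + J\right) \left(-3219 - 1754\right) = \left(\frac{1496}{105} - 1452\right) \left(-3219 - 1754\right) = \left(- \frac{150964}{105}\right) \left(-4973\right) = \frac{750743972}{105}$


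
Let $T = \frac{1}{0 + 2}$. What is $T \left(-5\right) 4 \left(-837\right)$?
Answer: $8370$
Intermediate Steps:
$T = \frac{1}{2} \approx 0.5$
$T \left(-5\right) 4 \left(-837\right) = \frac{1}{2} \left(-5\right) 4 \left(-837\right) = \left(- \frac{5}{2}\right) 4 \left(-837\right) = \left(-10\right) \left(-837\right) = 8370$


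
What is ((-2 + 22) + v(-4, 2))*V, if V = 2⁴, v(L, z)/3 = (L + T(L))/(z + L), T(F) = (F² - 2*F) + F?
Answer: -64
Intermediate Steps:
T(F) = F² - F
v(L, z) = 3*(L + L*(-1 + L))/(L + z) (v(L, z) = 3*((L + L*(-1 + L))/(z + L)) = 3*((L + L*(-1 + L))/(L + z)) = 3*(L + L*(-1 + L))/(L + z))
V = 16
((-2 + 22) + v(-4, 2))*V = ((-2 + 22) + 3*(-4)²/(-4 + 2))*16 = (20 + 3*16/(-2))*16 = (20 + 3*16*(-½))*16 = (20 - 24)*16 = -4*16 = -64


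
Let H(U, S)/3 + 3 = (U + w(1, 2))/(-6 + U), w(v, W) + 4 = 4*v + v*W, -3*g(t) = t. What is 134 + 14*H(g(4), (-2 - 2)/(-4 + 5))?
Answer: 46/11 ≈ 4.1818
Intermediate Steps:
g(t) = -t/3
w(v, W) = -4 + 4*v + W*v (w(v, W) = -4 + (4*v + v*W) = -4 + (4*v + W*v) = -4 + 4*v + W*v)
H(U, S) = -9 + 3*(2 + U)/(-6 + U) (H(U, S) = -9 + 3*((U + (-4 + 4*1 + 2*1))/(-6 + U)) = -9 + 3*((U + (-4 + 4 + 2))/(-6 + U)) = -9 + 3*((U + 2)/(-6 + U)) = -9 + 3*((2 + U)/(-6 + U)) = -9 + 3*(2 + U)/(-6 + U))
134 + 14*H(g(4), (-2 - 2)/(-4 + 5)) = 134 + 14*(6*(10 - (-1)*4/3)/(-6 - ⅓*4)) = 134 + 14*(6*(10 - 1*(-4/3))/(-6 - 4/3)) = 134 + 14*(6*(10 + 4/3)/(-22/3)) = 134 + 14*(6*(-3/22)*(34/3)) = 134 + 14*(-102/11) = 134 - 1428/11 = 46/11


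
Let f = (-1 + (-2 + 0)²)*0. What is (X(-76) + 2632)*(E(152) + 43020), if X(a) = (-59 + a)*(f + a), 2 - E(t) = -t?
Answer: 556599208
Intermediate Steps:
E(t) = 2 + t (E(t) = 2 - (-1)*t = 2 + t)
f = 0 (f = (-1 + (-2)²)*0 = (-1 + 4)*0 = 3*0 = 0)
X(a) = a*(-59 + a) (X(a) = (-59 + a)*(0 + a) = (-59 + a)*a = a*(-59 + a))
(X(-76) + 2632)*(E(152) + 43020) = (-76*(-59 - 76) + 2632)*((2 + 152) + 43020) = (-76*(-135) + 2632)*(154 + 43020) = (10260 + 2632)*43174 = 12892*43174 = 556599208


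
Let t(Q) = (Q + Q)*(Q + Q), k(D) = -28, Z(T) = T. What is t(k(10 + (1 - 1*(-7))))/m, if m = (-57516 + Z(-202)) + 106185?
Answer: 3136/48467 ≈ 0.064704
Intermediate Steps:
m = 48467 (m = (-57516 - 202) + 106185 = -57718 + 106185 = 48467)
t(Q) = 4*Q**2 (t(Q) = (2*Q)*(2*Q) = 4*Q**2)
t(k(10 + (1 - 1*(-7))))/m = (4*(-28)**2)/48467 = (4*784)*(1/48467) = 3136*(1/48467) = 3136/48467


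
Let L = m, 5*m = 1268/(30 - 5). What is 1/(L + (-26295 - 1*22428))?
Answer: -125/6089107 ≈ -2.0528e-5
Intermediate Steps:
m = 1268/125 (m = (1268/(30 - 5))/5 = (1268/25)/5 = ((1/25)*1268)/5 = (1/5)*(1268/25) = 1268/125 ≈ 10.144)
L = 1268/125 ≈ 10.144
1/(L + (-26295 - 1*22428)) = 1/(1268/125 + (-26295 - 1*22428)) = 1/(1268/125 + (-26295 - 22428)) = 1/(1268/125 - 48723) = 1/(-6089107/125) = -125/6089107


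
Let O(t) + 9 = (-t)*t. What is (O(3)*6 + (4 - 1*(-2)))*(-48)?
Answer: 4896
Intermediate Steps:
O(t) = -9 - t² (O(t) = -9 + (-t)*t = -9 - t²)
(O(3)*6 + (4 - 1*(-2)))*(-48) = ((-9 - 1*3²)*6 + (4 - 1*(-2)))*(-48) = ((-9 - 1*9)*6 + (4 + 2))*(-48) = ((-9 - 9)*6 + 6)*(-48) = (-18*6 + 6)*(-48) = (-108 + 6)*(-48) = -102*(-48) = 4896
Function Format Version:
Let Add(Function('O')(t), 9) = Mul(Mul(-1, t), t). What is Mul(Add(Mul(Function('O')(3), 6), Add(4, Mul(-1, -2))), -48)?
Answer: 4896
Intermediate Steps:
Function('O')(t) = Add(-9, Mul(-1, Pow(t, 2))) (Function('O')(t) = Add(-9, Mul(Mul(-1, t), t)) = Add(-9, Mul(-1, Pow(t, 2))))
Mul(Add(Mul(Function('O')(3), 6), Add(4, Mul(-1, -2))), -48) = Mul(Add(Mul(Add(-9, Mul(-1, Pow(3, 2))), 6), Add(4, Mul(-1, -2))), -48) = Mul(Add(Mul(Add(-9, Mul(-1, 9)), 6), Add(4, 2)), -48) = Mul(Add(Mul(Add(-9, -9), 6), 6), -48) = Mul(Add(Mul(-18, 6), 6), -48) = Mul(Add(-108, 6), -48) = Mul(-102, -48) = 4896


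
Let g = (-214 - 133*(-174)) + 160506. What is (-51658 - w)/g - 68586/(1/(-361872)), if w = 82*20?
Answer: 2276356598340615/91717 ≈ 2.4819e+10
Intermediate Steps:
w = 1640
g = 183434 (g = (-214 + 23142) + 160506 = 22928 + 160506 = 183434)
(-51658 - w)/g - 68586/(1/(-361872)) = (-51658 - 1*1640)/183434 - 68586/(1/(-361872)) = (-51658 - 1640)*(1/183434) - 68586/(-1/361872) = -53298*1/183434 - 68586*(-361872) = -26649/91717 + 24819352992 = 2276356598340615/91717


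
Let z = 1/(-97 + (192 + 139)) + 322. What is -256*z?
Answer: -9644672/117 ≈ -82433.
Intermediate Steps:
z = 75349/234 (z = 1/(-97 + 331) + 322 = 1/234 + 322 = 75349/234 ≈ 322.00)
-256*z = -256*75349/234 = -9644672/117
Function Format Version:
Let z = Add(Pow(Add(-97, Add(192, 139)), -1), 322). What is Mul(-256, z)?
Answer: Rational(-9644672, 117) ≈ -82433.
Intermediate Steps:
z = Rational(75349, 234) (z = Add(Pow(Add(-97, 331), -1), 322) = Add(Pow(234, -1), 322) = Add(Rational(1, 234), 322) = Rational(75349, 234) ≈ 322.00)
Mul(-256, z) = Mul(-256, Rational(75349, 234)) = Rational(-9644672, 117)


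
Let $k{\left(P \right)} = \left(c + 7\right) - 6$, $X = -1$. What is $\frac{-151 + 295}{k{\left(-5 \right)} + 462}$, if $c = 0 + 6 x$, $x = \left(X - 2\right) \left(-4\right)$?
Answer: $\frac{144}{535} \approx 0.26916$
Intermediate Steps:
$x = 12$ ($x = \left(-1 - 2\right) \left(-4\right) = \left(-3\right) \left(-4\right) = 12$)
$c = 72$ ($c = 0 + 6 \cdot 12 = 0 + 72 = 72$)
$k{\left(P \right)} = 73$ ($k{\left(P \right)} = \left(72 + 7\right) - 6 = 79 - 6 = 73$)
$\frac{-151 + 295}{k{\left(-5 \right)} + 462} = \frac{-151 + 295}{73 + 462} = \frac{144}{535}$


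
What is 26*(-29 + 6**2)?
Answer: 182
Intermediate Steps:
26*(-29 + 6**2) = 26*(-29 + 36) = 26*7 = 182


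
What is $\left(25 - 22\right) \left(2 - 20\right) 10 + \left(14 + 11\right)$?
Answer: $-515$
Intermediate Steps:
$\left(25 - 22\right) \left(2 - 20\right) 10 + \left(14 + 11\right) = 3 \left(-18\right) 10 + 25 = \left(-54\right) 10 + 25 = -540 + 25 = -515$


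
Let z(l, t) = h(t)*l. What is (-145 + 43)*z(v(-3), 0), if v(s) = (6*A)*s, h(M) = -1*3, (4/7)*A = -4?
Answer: 38556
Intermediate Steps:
A = -7 (A = (7/4)*(-4) = -7)
h(M) = -3
v(s) = -42*s (v(s) = (6*(-7))*s = -42*s)
z(l, t) = -3*l
(-145 + 43)*z(v(-3), 0) = (-145 + 43)*(-(-126)*(-3)) = -(-306)*126 = -102*(-378) = 38556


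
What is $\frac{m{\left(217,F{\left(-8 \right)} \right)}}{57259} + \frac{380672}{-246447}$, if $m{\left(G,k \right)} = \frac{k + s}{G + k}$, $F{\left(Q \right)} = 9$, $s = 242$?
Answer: $- \frac{4926037100651}{3189155782698} \approx -1.5446$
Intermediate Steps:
$m{\left(G,k \right)} = \frac{242 + k}{G + k}$ ($m{\left(G,k \right)} = \frac{k + 242}{G + k} = \frac{242 + k}{G + k}$)
$\frac{m{\left(217,F{\left(-8 \right)} \right)}}{57259} + \frac{380672}{-246447} = \frac{\frac{1}{217 + 9} \left(242 + 9\right)}{57259} + \frac{380672}{-246447} = \frac{1}{226} \cdot 251 \cdot \frac{1}{57259} + 380672 \left(- \frac{1}{246447}\right) = \frac{1}{226} \cdot 251 \cdot \frac{1}{57259} - \frac{380672}{246447} = \frac{251}{226} \cdot \frac{1}{57259} - \frac{380672}{246447} = \frac{251}{12940534} - \frac{380672}{246447} = - \frac{4926037100651}{3189155782698}$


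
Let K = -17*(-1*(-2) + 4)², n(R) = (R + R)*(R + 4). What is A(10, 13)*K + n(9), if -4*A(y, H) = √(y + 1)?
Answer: 234 + 153*√11 ≈ 741.44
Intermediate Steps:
n(R) = 2*R*(4 + R) (n(R) = (2*R)*(4 + R) = 2*R*(4 + R))
A(y, H) = -√(1 + y)/4 (A(y, H) = -√(y + 1)/4 = -√(1 + y)/4)
K = -612 (K = -17*(2 + 4)² = -17*6² = -17*36 = -612)
A(10, 13)*K + n(9) = -√(1 + 10)/4*(-612) + 2*9*(4 + 9) = -√11/4*(-612) + 2*9*13 = 153*√11 + 234 = 234 + 153*√11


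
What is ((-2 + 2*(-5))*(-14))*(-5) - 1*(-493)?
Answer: -347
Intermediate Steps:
((-2 + 2*(-5))*(-14))*(-5) - 1*(-493) = ((-2 - 10)*(-14))*(-5) + 493 = -12*(-14)*(-5) + 493 = 168*(-5) + 493 = -840 + 493 = -347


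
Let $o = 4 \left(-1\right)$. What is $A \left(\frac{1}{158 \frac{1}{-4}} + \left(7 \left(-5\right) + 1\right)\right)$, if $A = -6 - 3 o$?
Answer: $- \frac{16128}{79} \approx -204.15$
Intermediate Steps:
$o = -4$
$A = 6$ ($A = -6 - -12 = -6 + 12 = 6$)
$A \left(\frac{1}{158 \frac{1}{-4}} + \left(7 \left(-5\right) + 1\right)\right) = 6 \left(\frac{1}{158 \frac{1}{-4}} + \left(7 \left(-5\right) + 1\right)\right) = 6 \left(\frac{1}{158 \left(- \frac{1}{4}\right)} + \left(-35 + 1\right)\right) = 6 \left(\frac{1}{- \frac{79}{2}} - 34\right) = 6 \left(- \frac{2}{79} - 34\right) = 6 \left(- \frac{2688}{79}\right) = - \frac{16128}{79}$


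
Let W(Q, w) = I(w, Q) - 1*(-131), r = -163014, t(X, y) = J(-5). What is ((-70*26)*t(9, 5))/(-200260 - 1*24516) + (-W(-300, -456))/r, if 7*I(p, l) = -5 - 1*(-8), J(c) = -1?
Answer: -233750555/32061430506 ≈ -0.0072907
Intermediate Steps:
I(p, l) = 3/7 (I(p, l) = (-5 - 1*(-8))/7 = (-5 + 8)/7 = (⅐)*3 = 3/7)
t(X, y) = -1
W(Q, w) = 920/7 (W(Q, w) = 3/7 - 1*(-131) = 3/7 + 131 = 920/7)
((-70*26)*t(9, 5))/(-200260 - 1*24516) + (-W(-300, -456))/r = (-70*26*(-1))/(-200260 - 1*24516) - 1*920/7/(-163014) = (-1820*(-1))/(-200260 - 24516) - 920/7*(-1/163014) = 1820/(-224776) + 460/570549 = 1820*(-1/224776) + 460/570549 = -455/56194 + 460/570549 = -233750555/32061430506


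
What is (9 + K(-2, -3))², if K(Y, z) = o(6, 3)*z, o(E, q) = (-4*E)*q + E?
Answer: 42849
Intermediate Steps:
o(E, q) = E - 4*E*q (o(E, q) = -4*E*q + E = E - 4*E*q)
K(Y, z) = -66*z (K(Y, z) = (6*(1 - 4*3))*z = (6*(1 - 12))*z = (6*(-11))*z = -66*z)
(9 + K(-2, -3))² = (9 - 66*(-3))² = (9 + 198)² = 207² = 42849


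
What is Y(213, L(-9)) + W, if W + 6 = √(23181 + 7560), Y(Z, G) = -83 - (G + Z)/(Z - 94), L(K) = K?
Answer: -635/7 + √30741 ≈ 84.617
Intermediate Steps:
Y(Z, G) = -83 - (G + Z)/(-94 + Z)
W = -6 + √30741 (W = -6 + √(23181 + 7560) = -6 + √30741 ≈ 169.33)
Y(213, L(-9)) + W = (7802 - 1*(-9) - 84*213)/(-94 + 213) + (-6 + √30741) = (7802 + 9 - 17892)/119 + (-6 + √30741) = (1/119)*(-10081) + (-6 + √30741) = -593/7 + (-6 + √30741) = -635/7 + √30741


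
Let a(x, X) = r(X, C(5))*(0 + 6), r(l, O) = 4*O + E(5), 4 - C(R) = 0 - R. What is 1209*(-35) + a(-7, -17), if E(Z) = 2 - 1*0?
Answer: -42087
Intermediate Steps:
C(R) = 4 + R (C(R) = 4 - (0 - R) = 4 - (-1)*R = 4 + R)
E(Z) = 2 (E(Z) = 2 + 0 = 2)
r(l, O) = 2 + 4*O (r(l, O) = 4*O + 2 = 2 + 4*O)
a(x, X) = 228 (a(x, X) = (2 + 4*(4 + 5))*(0 + 6) = (2 + 4*9)*6 = (2 + 36)*6 = 38*6 = 228)
1209*(-35) + a(-7, -17) = 1209*(-35) + 228 = -42315 + 228 = -42087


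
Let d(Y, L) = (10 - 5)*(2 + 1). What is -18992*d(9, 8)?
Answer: -284880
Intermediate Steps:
d(Y, L) = 15 (d(Y, L) = 5*3 = 15)
-18992*d(9, 8) = -18992*15 = -284880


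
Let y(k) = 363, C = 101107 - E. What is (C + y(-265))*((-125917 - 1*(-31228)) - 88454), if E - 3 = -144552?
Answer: -45056657717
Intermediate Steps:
E = -144549 (E = 3 - 144552 = -144549)
C = 245656 (C = 101107 - 1*(-144549) = 101107 + 144549 = 245656)
(C + y(-265))*((-125917 - 1*(-31228)) - 88454) = (245656 + 363)*((-125917 - 1*(-31228)) - 88454) = 246019*((-125917 + 31228) - 88454) = 246019*(-94689 - 88454) = 246019*(-183143) = -45056657717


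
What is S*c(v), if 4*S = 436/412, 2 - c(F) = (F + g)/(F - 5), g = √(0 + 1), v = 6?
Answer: -545/412 ≈ -1.3228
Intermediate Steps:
g = 1 (g = √1 = 1)
c(F) = 2 - (1 + F)/(-5 + F) (c(F) = 2 - (F + 1)/(F - 5) = 2 - (1 + F)/(-5 + F))
S = 109/412 (S = (436/412)/4 = (436*(1/412))/4 = (¼)*(109/103) = 109/412 ≈ 0.26456)
S*c(v) = 109*((-11 + 6)/(-5 + 6))/412 = 109*(-5/1)/412 = 109*(1*(-5))/412 = (109/412)*(-5) = -545/412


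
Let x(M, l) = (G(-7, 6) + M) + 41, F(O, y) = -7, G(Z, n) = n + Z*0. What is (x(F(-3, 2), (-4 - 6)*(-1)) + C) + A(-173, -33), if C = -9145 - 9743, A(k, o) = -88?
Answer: -18936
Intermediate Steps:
G(Z, n) = n (G(Z, n) = n + 0 = n)
C = -18888
x(M, l) = 47 + M (x(M, l) = (6 + M) + 41 = 47 + M)
(x(F(-3, 2), (-4 - 6)*(-1)) + C) + A(-173, -33) = ((47 - 7) - 18888) - 88 = (40 - 18888) - 88 = -18848 - 88 = -18936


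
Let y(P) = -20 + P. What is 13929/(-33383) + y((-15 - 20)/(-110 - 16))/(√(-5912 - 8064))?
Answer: -13929/33383 + 355*I*√3494/125784 ≈ -0.41725 + 0.16683*I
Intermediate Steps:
13929/(-33383) + y((-15 - 20)/(-110 - 16))/(√(-5912 - 8064)) = 13929/(-33383) + (-20 + (-15 - 20)/(-110 - 16))/(√(-5912 - 8064)) = 13929*(-1/33383) + (-20 - 35/(-126))/(√(-13976)) = -13929/33383 + (-20 - 35*(-1/126))/((2*I*√3494)) = -13929/33383 + (-20 + 5/18)*(-I*√3494/6988) = -13929/33383 - (-355)*I*√3494/125784 = -13929/33383 + 355*I*√3494/125784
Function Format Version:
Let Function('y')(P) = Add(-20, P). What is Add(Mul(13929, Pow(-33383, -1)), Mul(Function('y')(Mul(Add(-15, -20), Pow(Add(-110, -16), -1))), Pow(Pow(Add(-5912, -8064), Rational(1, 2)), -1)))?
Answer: Add(Rational(-13929, 33383), Mul(Rational(355, 125784), I, Pow(3494, Rational(1, 2)))) ≈ Add(-0.41725, Mul(0.16683, I))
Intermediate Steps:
Add(Mul(13929, Pow(-33383, -1)), Mul(Function('y')(Mul(Add(-15, -20), Pow(Add(-110, -16), -1))), Pow(Pow(Add(-5912, -8064), Rational(1, 2)), -1))) = Add(Mul(13929, Pow(-33383, -1)), Mul(Add(-20, Mul(Add(-15, -20), Pow(Add(-110, -16), -1))), Pow(Pow(Add(-5912, -8064), Rational(1, 2)), -1))) = Add(Mul(13929, Rational(-1, 33383)), Mul(Add(-20, Mul(-35, Pow(-126, -1))), Pow(Pow(-13976, Rational(1, 2)), -1))) = Add(Rational(-13929, 33383), Mul(Add(-20, Mul(-35, Rational(-1, 126))), Pow(Mul(2, I, Pow(3494, Rational(1, 2))), -1))) = Add(Rational(-13929, 33383), Mul(Add(-20, Rational(5, 18)), Mul(Rational(-1, 6988), I, Pow(3494, Rational(1, 2))))) = Add(Rational(-13929, 33383), Mul(Rational(-355, 18), Mul(Rational(-1, 6988), I, Pow(3494, Rational(1, 2))))) = Add(Rational(-13929, 33383), Mul(Rational(355, 125784), I, Pow(3494, Rational(1, 2))))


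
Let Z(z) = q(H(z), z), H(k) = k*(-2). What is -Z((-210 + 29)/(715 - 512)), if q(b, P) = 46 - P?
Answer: -9519/203 ≈ -46.892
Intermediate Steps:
H(k) = -2*k
Z(z) = 46 - z
-Z((-210 + 29)/(715 - 512)) = -(46 - (-210 + 29)/(715 - 512)) = -(46 - (-181)/203) = -(46 - 1*(-181/203)) = -(46 + 181/203) = -1*9519/203 = -9519/203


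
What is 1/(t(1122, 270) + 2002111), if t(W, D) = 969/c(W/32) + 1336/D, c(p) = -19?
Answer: 135/270278768 ≈ 4.9948e-7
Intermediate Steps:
t(W, D) = -51 + 1336/D (t(W, D) = 969/(-19) + 1336/D = 969*(-1/19) + 1336/D = -51 + 1336/D)
1/(t(1122, 270) + 2002111) = 1/((-51 + 1336/270) + 2002111) = 1/((-51 + 1336*(1/270)) + 2002111) = 1/((-51 + 668/135) + 2002111) = 1/(-6217/135 + 2002111) = 1/(270278768/135) = 135/270278768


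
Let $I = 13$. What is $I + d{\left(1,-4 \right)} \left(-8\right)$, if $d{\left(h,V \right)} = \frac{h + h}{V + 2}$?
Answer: $21$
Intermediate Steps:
$d{\left(h,V \right)} = \frac{2 h}{2 + V}$
$I + d{\left(1,-4 \right)} \left(-8\right) = 13 + 2 \cdot 1 \frac{1}{2 - 4} \left(-8\right) = 13 + 2 \cdot 1 \frac{1}{-2} \left(-8\right) = 13 + 2 \cdot 1 \left(- \frac{1}{2}\right) \left(-8\right) = 13 - -8 = 13 + 8 = 21$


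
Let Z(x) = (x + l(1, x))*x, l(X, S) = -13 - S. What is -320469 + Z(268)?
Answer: -323953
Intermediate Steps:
Z(x) = -13*x (Z(x) = (x + (-13 - x))*x = -13*x)
-320469 + Z(268) = -320469 - 13*268 = -320469 - 3484 = -323953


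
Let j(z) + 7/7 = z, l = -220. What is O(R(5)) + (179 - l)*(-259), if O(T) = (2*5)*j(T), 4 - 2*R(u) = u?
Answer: -103356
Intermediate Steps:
j(z) = -1 + z
R(u) = 2 - u/2
O(T) = -10 + 10*T (O(T) = (2*5)*(-1 + T) = 10*(-1 + T) = -10 + 10*T)
O(R(5)) + (179 - l)*(-259) = (-10 + 10*(2 - 1/2*5)) + (179 - 1*(-220))*(-259) = (-10 + 10*(2 - 5/2)) + (179 + 220)*(-259) = (-10 + 10*(-1/2)) + 399*(-259) = (-10 - 5) - 103341 = -15 - 103341 = -103356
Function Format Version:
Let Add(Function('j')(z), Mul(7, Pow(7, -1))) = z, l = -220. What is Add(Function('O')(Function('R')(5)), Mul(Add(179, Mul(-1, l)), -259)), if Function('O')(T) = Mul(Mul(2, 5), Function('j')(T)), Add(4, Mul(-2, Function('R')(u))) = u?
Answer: -103356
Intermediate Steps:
Function('j')(z) = Add(-1, z)
Function('R')(u) = Add(2, Mul(Rational(-1, 2), u))
Function('O')(T) = Add(-10, Mul(10, T)) (Function('O')(T) = Mul(Mul(2, 5), Add(-1, T)) = Mul(10, Add(-1, T)) = Add(-10, Mul(10, T)))
Add(Function('O')(Function('R')(5)), Mul(Add(179, Mul(-1, l)), -259)) = Add(Add(-10, Mul(10, Add(2, Mul(Rational(-1, 2), 5)))), Mul(Add(179, Mul(-1, -220)), -259)) = Add(Add(-10, Mul(10, Add(2, Rational(-5, 2)))), Mul(Add(179, 220), -259)) = Add(Add(-10, Mul(10, Rational(-1, 2))), Mul(399, -259)) = Add(Add(-10, -5), -103341) = Add(-15, -103341) = -103356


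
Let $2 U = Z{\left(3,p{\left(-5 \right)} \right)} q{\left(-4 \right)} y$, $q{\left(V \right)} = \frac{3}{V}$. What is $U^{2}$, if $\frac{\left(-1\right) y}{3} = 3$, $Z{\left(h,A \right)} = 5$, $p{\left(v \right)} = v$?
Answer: $\frac{18225}{64} \approx 284.77$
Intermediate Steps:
$y = -9$ ($y = \left(-3\right) 3 = -9$)
$U = \frac{135}{8}$ ($U = \frac{5 \frac{3}{-4} \left(-9\right)}{2} = \frac{5 \cdot 3 \left(- \frac{1}{4}\right) \left(-9\right)}{2} = \frac{5 \left(- \frac{3}{4}\right) \left(-9\right)}{2} = \frac{\left(- \frac{15}{4}\right) \left(-9\right)}{2} = \frac{1}{2} \cdot \frac{135}{4} = \frac{135}{8} \approx 16.875$)
$U^{2} = \left(\frac{135}{8}\right)^{2} = \frac{18225}{64}$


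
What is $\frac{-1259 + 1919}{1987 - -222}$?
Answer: $\frac{660}{2209} \approx 0.29878$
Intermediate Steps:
$\frac{-1259 + 1919}{1987 - -222} = \frac{660}{1987 + 222} = \frac{660}{2209}$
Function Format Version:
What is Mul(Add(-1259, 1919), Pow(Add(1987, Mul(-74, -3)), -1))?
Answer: Rational(660, 2209) ≈ 0.29878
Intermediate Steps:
Mul(Add(-1259, 1919), Pow(Add(1987, Mul(-74, -3)), -1)) = Mul(660, Pow(Add(1987, 222), -1)) = Mul(660, Pow(2209, -1)) = Mul(660, Rational(1, 2209)) = Rational(660, 2209)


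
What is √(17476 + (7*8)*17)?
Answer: 2*√4607 ≈ 135.75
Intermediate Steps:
√(17476 + (7*8)*17) = √(17476 + 56*17) = √(17476 + 952) = √18428 = 2*√4607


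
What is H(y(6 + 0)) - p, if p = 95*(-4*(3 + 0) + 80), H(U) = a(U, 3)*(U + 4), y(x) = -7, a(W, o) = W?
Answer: -6439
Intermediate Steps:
H(U) = U*(4 + U) (H(U) = U*(U + 4) = U*(4 + U))
p = 6460 (p = 95*(-4*3 + 80) = 95*(-12 + 80) = 95*68 = 6460)
H(y(6 + 0)) - p = -7*(4 - 7) - 1*6460 = -7*(-3) - 6460 = 21 - 6460 = -6439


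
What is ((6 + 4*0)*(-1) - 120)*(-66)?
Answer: 8316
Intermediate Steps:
((6 + 4*0)*(-1) - 120)*(-66) = ((6 + 0)*(-1) - 120)*(-66) = (6*(-1) - 120)*(-66) = (-6 - 120)*(-66) = -126*(-66) = 8316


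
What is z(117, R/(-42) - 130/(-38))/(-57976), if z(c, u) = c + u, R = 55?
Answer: -95051/46264848 ≈ -0.0020545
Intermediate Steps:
z(117, R/(-42) - 130/(-38))/(-57976) = (117 + (55/(-42) - 130/(-38)))/(-57976) = (117 + (55*(-1/42) - 130*(-1/38)))*(-1/57976) = (117 + (-55/42 + 65/19))*(-1/57976) = (117 + 1685/798)*(-1/57976) = (95051/798)*(-1/57976) = -95051/46264848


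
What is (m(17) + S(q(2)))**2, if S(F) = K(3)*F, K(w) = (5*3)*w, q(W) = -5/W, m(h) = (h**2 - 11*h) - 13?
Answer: 2209/4 ≈ 552.25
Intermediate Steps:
m(h) = -13 + h**2 - 11*h
K(w) = 15*w
S(F) = 45*F (S(F) = (15*3)*F = 45*F)
(m(17) + S(q(2)))**2 = ((-13 + 17**2 - 11*17) + 45*(-5/2))**2 = ((-13 + 289 - 187) + 45*(-5*1/2))**2 = (89 + 45*(-5/2))**2 = (89 - 225/2)**2 = (-47/2)**2 = 2209/4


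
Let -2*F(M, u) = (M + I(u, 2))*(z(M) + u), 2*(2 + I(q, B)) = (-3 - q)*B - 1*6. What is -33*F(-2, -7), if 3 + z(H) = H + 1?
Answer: 1089/2 ≈ 544.50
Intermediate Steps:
z(H) = -2 + H (z(H) = -3 + (H + 1) = -3 + (1 + H) = -2 + H)
I(q, B) = -5 + B*(-3 - q)/2 (I(q, B) = -2 + ((-3 - q)*B - 1*6)/2 = -2 + (B*(-3 - q) - 6)/2 = -2 + (-6 + B*(-3 - q))/2 = -2 + (-3 + B*(-3 - q)/2) = -5 + B*(-3 - q)/2)
F(M, u) = -(-8 + M - u)*(-2 + M + u)/2 (F(M, u) = -(M + (-5 - 3/2*2 - ½*2*u))*((-2 + M) + u)/2 = -(M + (-5 - 3 - u))*(-2 + M + u)/2 = -(M + (-8 - u))*(-2 + M + u)/2 = -(-8 + M - u)*(-2 + M + u)/2)
-33*F(-2, -7) = -33*(-8 + (½)*(-7)² + 3*(-7) + 5*(-2) - ½*(-2)²) = -33*(-8 + (½)*49 - 21 - 10 - ½*4) = -33*(-8 + 49/2 - 21 - 10 - 2) = -33*(-33/2) = 1089/2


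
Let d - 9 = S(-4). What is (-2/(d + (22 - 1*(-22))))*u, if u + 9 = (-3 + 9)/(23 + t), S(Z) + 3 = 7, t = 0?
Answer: 134/437 ≈ 0.30664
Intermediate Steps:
S(Z) = 4 (S(Z) = -3 + 7 = 4)
d = 13 (d = 9 + 4 = 13)
u = -201/23 (u = -9 + (-3 + 9)/(23 + 0) = -9 + 6/23 = -201/23 ≈ -8.7391)
(-2/(d + (22 - 1*(-22))))*u = -2/(13 + (22 - 1*(-22)))*(-201/23) = -2/(13 + (22 + 22))*(-201/23) = -2/(13 + 44)*(-201/23) = -2/57*(-201/23) = 134/437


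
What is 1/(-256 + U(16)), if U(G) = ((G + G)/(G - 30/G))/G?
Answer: -113/28912 ≈ -0.0039084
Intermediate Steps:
U(G) = 2/(G - 30/G) (U(G) = ((2*G)/(G - 30/G))/G = (2*G/(G - 30/G))/G = 2/(G - 30/G))
1/(-256 + U(16)) = 1/(-256 + 2*16/(-30 + 16²)) = 1/(-256 + 2*16/(-30 + 256)) = 1/(-256 + 2*16/226) = 1/(-256 + 2*16*(1/226)) = 1/(-256 + 16/113) = 1/(-28912/113) = -113/28912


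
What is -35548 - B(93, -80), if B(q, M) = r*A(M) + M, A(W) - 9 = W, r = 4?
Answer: -35184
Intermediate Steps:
A(W) = 9 + W
B(q, M) = 36 + 5*M (B(q, M) = 4*(9 + M) + M = (36 + 4*M) + M = 36 + 5*M)
-35548 - B(93, -80) = -35548 - (36 + 5*(-80)) = -35548 - (36 - 400) = -35548 - 1*(-364) = -35548 + 364 = -35184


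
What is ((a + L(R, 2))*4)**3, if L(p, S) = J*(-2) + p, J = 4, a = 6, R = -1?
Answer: -1728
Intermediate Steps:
L(p, S) = -8 + p (L(p, S) = 4*(-2) + p = -8 + p)
((a + L(R, 2))*4)**3 = ((6 + (-8 - 1))*4)**3 = ((6 - 9)*4)**3 = (-3*4)**3 = (-12)**3 = -1728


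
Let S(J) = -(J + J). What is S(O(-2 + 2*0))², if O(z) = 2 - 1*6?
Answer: 64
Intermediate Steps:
O(z) = -4 (O(z) = 2 - 6 = -4)
S(J) = -2*J
S(O(-2 + 2*0))² = (-2*(-4))² = 8² = 64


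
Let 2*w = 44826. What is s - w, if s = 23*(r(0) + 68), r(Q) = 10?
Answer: -20619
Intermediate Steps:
w = 22413 (w = (½)*44826 = 22413)
s = 1794 (s = 23*(10 + 68) = 23*78 = 1794)
s - w = 1794 - 1*22413 = 1794 - 22413 = -20619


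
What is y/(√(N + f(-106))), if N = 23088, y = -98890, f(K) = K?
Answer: -49445*√22982/11491 ≈ -652.32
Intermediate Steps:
y/(√(N + f(-106))) = -98890/√(23088 - 106) = -98890*√22982/22982 = -49445*√22982/11491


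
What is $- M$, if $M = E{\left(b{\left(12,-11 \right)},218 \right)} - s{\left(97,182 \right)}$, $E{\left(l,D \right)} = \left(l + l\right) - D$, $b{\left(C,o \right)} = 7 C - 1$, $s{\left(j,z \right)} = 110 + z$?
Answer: $344$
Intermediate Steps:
$b{\left(C,o \right)} = -1 + 7 C$
$E{\left(l,D \right)} = - D + 2 l$ ($E{\left(l,D \right)} = 2 l - D = - D + 2 l$)
$M = -344$ ($M = \left(\left(-1\right) 218 + 2 \left(-1 + 7 \cdot 12\right)\right) - \left(110 + 182\right) = \left(-218 + 2 \left(-1 + 84\right)\right) - 292 = \left(-218 + 2 \cdot 83\right) - 292 = \left(-218 + 166\right) - 292 = -52 - 292 = -344$)
$- M = \left(-1\right) \left(-344\right) = 344$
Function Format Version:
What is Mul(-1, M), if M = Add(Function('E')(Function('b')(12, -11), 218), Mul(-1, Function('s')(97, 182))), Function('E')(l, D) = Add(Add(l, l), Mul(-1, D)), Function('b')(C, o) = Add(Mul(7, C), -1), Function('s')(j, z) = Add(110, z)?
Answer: 344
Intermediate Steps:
Function('b')(C, o) = Add(-1, Mul(7, C))
Function('E')(l, D) = Add(Mul(-1, D), Mul(2, l)) (Function('E')(l, D) = Add(Mul(2, l), Mul(-1, D)) = Add(Mul(-1, D), Mul(2, l)))
M = -344 (M = Add(Add(Mul(-1, 218), Mul(2, Add(-1, Mul(7, 12)))), Mul(-1, Add(110, 182))) = Add(Add(-218, Mul(2, Add(-1, 84))), Mul(-1, 292)) = Add(Add(-218, Mul(2, 83)), -292) = Add(Add(-218, 166), -292) = Add(-52, -292) = -344)
Mul(-1, M) = Mul(-1, -344) = 344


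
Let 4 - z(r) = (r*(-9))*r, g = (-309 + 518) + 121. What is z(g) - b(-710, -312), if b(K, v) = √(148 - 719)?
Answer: 980104 - I*√571 ≈ 9.801e+5 - 23.896*I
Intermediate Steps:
b(K, v) = I*√571 (b(K, v) = √(-571) = I*√571)
g = 330 (g = 209 + 121 = 330)
z(r) = 4 + 9*r² (z(r) = 4 - r*(-9)*r = 4 - (-9*r)*r = 4 - (-9)*r² = 4 + 9*r²)
z(g) - b(-710, -312) = (4 + 9*330²) - I*√571 = (4 + 9*108900) - I*√571 = (4 + 980100) - I*√571 = 980104 - I*√571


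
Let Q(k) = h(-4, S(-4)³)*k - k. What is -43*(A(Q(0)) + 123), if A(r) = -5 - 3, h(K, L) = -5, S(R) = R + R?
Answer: -4945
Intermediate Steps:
S(R) = 2*R
Q(k) = -6*k (Q(k) = -5*k - k = -6*k)
A(r) = -8
-43*(A(Q(0)) + 123) = -43*(-8 + 123) = -43*115 = -4945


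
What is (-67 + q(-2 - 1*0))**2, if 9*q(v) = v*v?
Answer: 358801/81 ≈ 4429.6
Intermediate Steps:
q(v) = v**2/9 (q(v) = (v*v)/9 = v**2/9)
(-67 + q(-2 - 1*0))**2 = (-67 + (-2 - 1*0)**2/9)**2 = (-67 + (-2 + 0)**2/9)**2 = (-67 + (1/9)*(-2)**2)**2 = (-67 + (1/9)*4)**2 = (-67 + 4/9)**2 = (-599/9)**2 = 358801/81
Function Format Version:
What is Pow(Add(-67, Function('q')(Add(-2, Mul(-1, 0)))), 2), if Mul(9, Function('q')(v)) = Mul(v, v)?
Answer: Rational(358801, 81) ≈ 4429.6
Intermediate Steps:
Function('q')(v) = Mul(Rational(1, 9), Pow(v, 2)) (Function('q')(v) = Mul(Rational(1, 9), Mul(v, v)) = Mul(Rational(1, 9), Pow(v, 2)))
Pow(Add(-67, Function('q')(Add(-2, Mul(-1, 0)))), 2) = Pow(Add(-67, Mul(Rational(1, 9), Pow(Add(-2, Mul(-1, 0)), 2))), 2) = Pow(Add(-67, Mul(Rational(1, 9), Pow(Add(-2, 0), 2))), 2) = Pow(Add(-67, Mul(Rational(1, 9), Pow(-2, 2))), 2) = Pow(Add(-67, Mul(Rational(1, 9), 4)), 2) = Pow(Add(-67, Rational(4, 9)), 2) = Pow(Rational(-599, 9), 2) = Rational(358801, 81)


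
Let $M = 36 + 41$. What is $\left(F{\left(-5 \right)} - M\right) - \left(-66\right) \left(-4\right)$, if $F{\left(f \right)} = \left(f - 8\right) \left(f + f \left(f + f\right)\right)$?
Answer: $-926$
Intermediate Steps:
$F{\left(f \right)} = \left(-8 + f\right) \left(f + 2 f^{2}\right)$ ($F{\left(f \right)} = \left(-8 + f\right) \left(f + f 2 f\right) = \left(-8 + f\right) \left(f + 2 f^{2}\right)$)
$M = 77$
$\left(F{\left(-5 \right)} - M\right) - \left(-66\right) \left(-4\right) = \left(- 5 \left(-8 - -75 + 2 \left(-5\right)^{2}\right) - 77\right) - \left(-66\right) \left(-4\right) = \left(- 5 \left(-8 + 75 + 2 \cdot 25\right) - 77\right) - 264 = \left(- 5 \left(-8 + 75 + 50\right) - 77\right) - 264 = \left(\left(-5\right) 117 - 77\right) - 264 = \left(-585 - 77\right) - 264 = -662 - 264 = -926$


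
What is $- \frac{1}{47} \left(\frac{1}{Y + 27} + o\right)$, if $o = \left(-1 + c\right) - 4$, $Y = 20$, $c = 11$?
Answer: $- \frac{283}{2209} \approx -0.12811$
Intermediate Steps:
$o = 6$ ($o = \left(-1 + 11\right) - 4 = 10 - 4 = 6$)
$- \frac{1}{47} \left(\frac{1}{Y + 27} + o\right) = - \frac{1}{47} \left(\frac{1}{20 + 27} + 6\right) = \left(-1\right) \frac{1}{47} \left(\frac{1}{47} + 6\right) = - \frac{\frac{1}{47} + 6}{47} = \left(- \frac{1}{47}\right) \frac{283}{47} = - \frac{283}{2209}$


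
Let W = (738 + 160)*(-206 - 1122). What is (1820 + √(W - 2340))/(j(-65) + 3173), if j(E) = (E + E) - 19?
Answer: 65/108 + I*√298721/1512 ≈ 0.60185 + 0.36148*I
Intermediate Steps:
j(E) = -19 + 2*E (j(E) = 2*E - 19 = -19 + 2*E)
W = -1192544 (W = 898*(-1328) = -1192544)
(1820 + √(W - 2340))/(j(-65) + 3173) = (1820 + √(-1192544 - 2340))/((-19 + 2*(-65)) + 3173) = (1820 + √(-1194884))/((-19 - 130) + 3173) = (1820 + 2*I*√298721)/(-149 + 3173) = (1820 + 2*I*√298721)/3024 = (1820 + 2*I*√298721)*(1/3024) = 65/108 + I*√298721/1512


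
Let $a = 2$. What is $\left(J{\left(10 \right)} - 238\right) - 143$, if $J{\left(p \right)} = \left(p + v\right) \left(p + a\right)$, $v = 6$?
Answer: $-189$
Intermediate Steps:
$J{\left(p \right)} = \left(2 + p\right) \left(6 + p\right)$ ($J{\left(p \right)} = \left(p + 6\right) \left(p + 2\right) = \left(6 + p\right) \left(2 + p\right) = \left(2 + p\right) \left(6 + p\right)$)
$\left(J{\left(10 \right)} - 238\right) - 143 = \left(\left(12 + 10^{2} + 8 \cdot 10\right) - 238\right) - 143 = \left(\left(12 + 100 + 80\right) - 238\right) - 143 = \left(192 - 238\right) - 143 = -46 - 143 = -189$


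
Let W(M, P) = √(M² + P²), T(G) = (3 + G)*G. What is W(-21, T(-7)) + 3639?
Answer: 3674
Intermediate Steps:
T(G) = G*(3 + G)
W(-21, T(-7)) + 3639 = √((-21)² + (-7*(3 - 7))²) + 3639 = √(441 + (-7*(-4))²) + 3639 = √(441 + 28²) + 3639 = √(441 + 784) + 3639 = √1225 + 3639 = 35 + 3639 = 3674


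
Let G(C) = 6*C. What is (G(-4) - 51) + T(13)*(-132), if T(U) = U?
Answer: -1791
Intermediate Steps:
(G(-4) - 51) + T(13)*(-132) = (6*(-4) - 51) + 13*(-132) = (-24 - 51) - 1716 = -75 - 1716 = -1791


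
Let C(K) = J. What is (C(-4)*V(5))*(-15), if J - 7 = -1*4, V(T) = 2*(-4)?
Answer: 360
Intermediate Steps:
V(T) = -8
J = 3 (J = 7 - 1*4 = 7 - 4 = 3)
C(K) = 3
(C(-4)*V(5))*(-15) = (3*(-8))*(-15) = -24*(-15) = 360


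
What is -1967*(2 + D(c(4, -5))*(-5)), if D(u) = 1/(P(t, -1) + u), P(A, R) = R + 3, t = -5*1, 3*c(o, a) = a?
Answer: 25571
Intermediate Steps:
c(o, a) = a/3
t = -5
P(A, R) = 3 + R
D(u) = 1/(2 + u) (D(u) = 1/((3 - 1) + u) = 1/(2 + u))
-1967*(2 + D(c(4, -5))*(-5)) = -1967*(2 - 5/(2 + (1/3)*(-5))) = -1967*(2 - 5/(2 - 5/3)) = -1967*(2 - 5/(1/3)) = -1967*(2 + 3*(-5)) = -1967*(2 - 15) = -1967*(-13) = 25571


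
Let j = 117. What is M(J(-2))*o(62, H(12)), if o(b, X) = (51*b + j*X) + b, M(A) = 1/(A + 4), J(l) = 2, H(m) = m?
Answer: 2314/3 ≈ 771.33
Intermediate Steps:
M(A) = 1/(4 + A)
o(b, X) = 52*b + 117*X (o(b, X) = (51*b + 117*X) + b = 52*b + 117*X)
M(J(-2))*o(62, H(12)) = (52*62 + 117*12)/(4 + 2) = (3224 + 1404)/6 = (⅙)*4628 = 2314/3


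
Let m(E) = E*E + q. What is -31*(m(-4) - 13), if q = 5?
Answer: -248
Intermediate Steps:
m(E) = 5 + E² (m(E) = E*E + 5 = E² + 5 = 5 + E²)
-31*(m(-4) - 13) = -31*((5 + (-4)²) - 13) = -31*((5 + 16) - 13) = -31*(21 - 13) = -31*8 = -248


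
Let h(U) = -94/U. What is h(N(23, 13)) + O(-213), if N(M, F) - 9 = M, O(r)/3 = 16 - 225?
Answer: -10079/16 ≈ -629.94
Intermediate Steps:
O(r) = -627 (O(r) = 3*(16 - 225) = 3*(-209) = -627)
N(M, F) = 9 + M
h(N(23, 13)) + O(-213) = -94/(9 + 23) - 627 = -94/32 - 627 = -94*1/32 - 627 = -47/16 - 627 = -10079/16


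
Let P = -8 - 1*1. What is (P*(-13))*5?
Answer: 585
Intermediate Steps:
P = -9 (P = -8 - 1 = -9)
(P*(-13))*5 = -9*(-13)*5 = 117*5 = 585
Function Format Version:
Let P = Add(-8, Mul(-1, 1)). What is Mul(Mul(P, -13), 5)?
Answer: 585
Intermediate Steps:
P = -9 (P = Add(-8, -1) = -9)
Mul(Mul(P, -13), 5) = Mul(Mul(-9, -13), 5) = Mul(117, 5) = 585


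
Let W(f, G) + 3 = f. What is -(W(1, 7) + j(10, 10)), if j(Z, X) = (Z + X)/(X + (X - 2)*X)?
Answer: 16/9 ≈ 1.7778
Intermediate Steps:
W(f, G) = -3 + f
j(Z, X) = (X + Z)/(X + X*(-2 + X)) (j(Z, X) = (X + Z)/(X + (-2 + X)*X) = (X + Z)/(X + X*(-2 + X)))
-(W(1, 7) + j(10, 10)) = -((-3 + 1) + (10 + 10)/(10*(-1 + 10))) = -(-2 + (1/10)*20/9) = -(-2 + (1/10)*(1/9)*20) = -(-2 + 2/9) = -1*(-16/9) = 16/9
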